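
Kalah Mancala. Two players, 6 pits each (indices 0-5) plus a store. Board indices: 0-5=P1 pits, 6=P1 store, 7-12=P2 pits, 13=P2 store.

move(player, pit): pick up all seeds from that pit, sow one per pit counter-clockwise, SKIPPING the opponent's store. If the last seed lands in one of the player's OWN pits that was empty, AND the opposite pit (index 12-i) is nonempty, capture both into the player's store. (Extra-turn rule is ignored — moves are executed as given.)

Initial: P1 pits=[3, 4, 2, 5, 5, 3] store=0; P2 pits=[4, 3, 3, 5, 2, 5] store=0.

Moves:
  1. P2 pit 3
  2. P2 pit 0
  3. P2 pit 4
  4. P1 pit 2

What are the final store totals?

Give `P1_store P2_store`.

Answer: 0 2

Derivation:
Move 1: P2 pit3 -> P1=[4,5,2,5,5,3](0) P2=[4,3,3,0,3,6](1)
Move 2: P2 pit0 -> P1=[4,5,2,5,5,3](0) P2=[0,4,4,1,4,6](1)
Move 3: P2 pit4 -> P1=[5,6,2,5,5,3](0) P2=[0,4,4,1,0,7](2)
Move 4: P1 pit2 -> P1=[5,6,0,6,6,3](0) P2=[0,4,4,1,0,7](2)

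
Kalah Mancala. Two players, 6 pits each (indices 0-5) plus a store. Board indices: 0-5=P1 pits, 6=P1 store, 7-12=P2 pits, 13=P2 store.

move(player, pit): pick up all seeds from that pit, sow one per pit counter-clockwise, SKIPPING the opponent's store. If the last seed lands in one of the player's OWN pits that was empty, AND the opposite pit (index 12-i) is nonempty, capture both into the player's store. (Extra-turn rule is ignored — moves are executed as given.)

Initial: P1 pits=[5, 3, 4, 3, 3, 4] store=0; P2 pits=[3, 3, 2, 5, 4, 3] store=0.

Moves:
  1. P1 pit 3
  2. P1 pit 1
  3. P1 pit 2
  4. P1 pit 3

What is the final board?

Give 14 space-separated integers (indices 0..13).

Move 1: P1 pit3 -> P1=[5,3,4,0,4,5](1) P2=[3,3,2,5,4,3](0)
Move 2: P1 pit1 -> P1=[5,0,5,1,5,5](1) P2=[3,3,2,5,4,3](0)
Move 3: P1 pit2 -> P1=[5,0,0,2,6,6](2) P2=[4,3,2,5,4,3](0)
Move 4: P1 pit3 -> P1=[5,0,0,0,7,7](2) P2=[4,3,2,5,4,3](0)

Answer: 5 0 0 0 7 7 2 4 3 2 5 4 3 0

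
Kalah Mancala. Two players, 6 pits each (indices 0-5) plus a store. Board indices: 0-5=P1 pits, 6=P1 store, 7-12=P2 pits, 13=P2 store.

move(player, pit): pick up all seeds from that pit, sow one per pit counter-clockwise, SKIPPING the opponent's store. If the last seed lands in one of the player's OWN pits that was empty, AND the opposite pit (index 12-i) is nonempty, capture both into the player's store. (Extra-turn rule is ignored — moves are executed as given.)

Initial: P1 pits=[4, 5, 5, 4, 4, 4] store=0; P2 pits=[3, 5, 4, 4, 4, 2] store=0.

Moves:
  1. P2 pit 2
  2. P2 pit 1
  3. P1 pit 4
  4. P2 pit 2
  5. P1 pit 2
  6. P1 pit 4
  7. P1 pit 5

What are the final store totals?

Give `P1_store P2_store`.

Move 1: P2 pit2 -> P1=[4,5,5,4,4,4](0) P2=[3,5,0,5,5,3](1)
Move 2: P2 pit1 -> P1=[4,5,5,4,4,4](0) P2=[3,0,1,6,6,4](2)
Move 3: P1 pit4 -> P1=[4,5,5,4,0,5](1) P2=[4,1,1,6,6,4](2)
Move 4: P2 pit2 -> P1=[4,5,5,4,0,5](1) P2=[4,1,0,7,6,4](2)
Move 5: P1 pit2 -> P1=[4,5,0,5,1,6](2) P2=[5,1,0,7,6,4](2)
Move 6: P1 pit4 -> P1=[4,5,0,5,0,7](2) P2=[5,1,0,7,6,4](2)
Move 7: P1 pit5 -> P1=[4,5,0,5,0,0](3) P2=[6,2,1,8,7,5](2)

Answer: 3 2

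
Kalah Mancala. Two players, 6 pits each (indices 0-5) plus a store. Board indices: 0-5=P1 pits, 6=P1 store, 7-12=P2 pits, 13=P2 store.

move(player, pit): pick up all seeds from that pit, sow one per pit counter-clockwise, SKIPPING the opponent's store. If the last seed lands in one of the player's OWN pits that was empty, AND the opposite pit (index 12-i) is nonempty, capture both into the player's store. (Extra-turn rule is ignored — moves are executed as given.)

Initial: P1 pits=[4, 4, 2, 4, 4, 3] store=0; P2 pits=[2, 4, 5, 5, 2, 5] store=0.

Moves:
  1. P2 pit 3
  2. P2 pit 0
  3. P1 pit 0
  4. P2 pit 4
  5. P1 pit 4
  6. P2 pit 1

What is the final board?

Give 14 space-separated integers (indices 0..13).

Answer: 2 6 3 5 0 5 1 1 0 8 1 1 8 3

Derivation:
Move 1: P2 pit3 -> P1=[5,5,2,4,4,3](0) P2=[2,4,5,0,3,6](1)
Move 2: P2 pit0 -> P1=[5,5,2,4,4,3](0) P2=[0,5,6,0,3,6](1)
Move 3: P1 pit0 -> P1=[0,6,3,5,5,4](0) P2=[0,5,6,0,3,6](1)
Move 4: P2 pit4 -> P1=[1,6,3,5,5,4](0) P2=[0,5,6,0,0,7](2)
Move 5: P1 pit4 -> P1=[1,6,3,5,0,5](1) P2=[1,6,7,0,0,7](2)
Move 6: P2 pit1 -> P1=[2,6,3,5,0,5](1) P2=[1,0,8,1,1,8](3)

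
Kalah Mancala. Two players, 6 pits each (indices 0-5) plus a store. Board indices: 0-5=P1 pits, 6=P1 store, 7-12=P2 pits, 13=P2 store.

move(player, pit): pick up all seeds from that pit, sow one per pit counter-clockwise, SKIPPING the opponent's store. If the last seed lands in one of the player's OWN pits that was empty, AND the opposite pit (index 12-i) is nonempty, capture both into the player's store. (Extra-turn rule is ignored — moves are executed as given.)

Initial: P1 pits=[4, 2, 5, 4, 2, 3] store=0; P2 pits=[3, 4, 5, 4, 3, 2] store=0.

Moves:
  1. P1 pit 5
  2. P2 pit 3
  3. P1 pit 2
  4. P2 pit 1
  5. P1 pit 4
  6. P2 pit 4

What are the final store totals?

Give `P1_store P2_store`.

Move 1: P1 pit5 -> P1=[4,2,5,4,2,0](1) P2=[4,5,5,4,3,2](0)
Move 2: P2 pit3 -> P1=[5,2,5,4,2,0](1) P2=[4,5,5,0,4,3](1)
Move 3: P1 pit2 -> P1=[5,2,0,5,3,1](2) P2=[5,5,5,0,4,3](1)
Move 4: P2 pit1 -> P1=[5,2,0,5,3,1](2) P2=[5,0,6,1,5,4](2)
Move 5: P1 pit4 -> P1=[5,2,0,5,0,2](3) P2=[6,0,6,1,5,4](2)
Move 6: P2 pit4 -> P1=[6,3,1,5,0,2](3) P2=[6,0,6,1,0,5](3)

Answer: 3 3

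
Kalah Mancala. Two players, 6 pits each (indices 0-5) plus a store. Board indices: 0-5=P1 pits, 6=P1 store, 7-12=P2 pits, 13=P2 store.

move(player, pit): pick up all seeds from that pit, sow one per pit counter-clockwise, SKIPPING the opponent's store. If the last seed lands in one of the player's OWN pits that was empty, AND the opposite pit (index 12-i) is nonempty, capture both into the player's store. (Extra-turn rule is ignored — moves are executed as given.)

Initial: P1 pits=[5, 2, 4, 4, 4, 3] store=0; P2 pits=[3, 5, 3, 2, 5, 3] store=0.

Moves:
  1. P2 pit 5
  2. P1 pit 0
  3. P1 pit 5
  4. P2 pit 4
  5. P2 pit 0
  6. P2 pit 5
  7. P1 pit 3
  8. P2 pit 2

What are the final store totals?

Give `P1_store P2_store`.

Answer: 3 10

Derivation:
Move 1: P2 pit5 -> P1=[6,3,4,4,4,3](0) P2=[3,5,3,2,5,0](1)
Move 2: P1 pit0 -> P1=[0,4,5,5,5,4](1) P2=[3,5,3,2,5,0](1)
Move 3: P1 pit5 -> P1=[0,4,5,5,5,0](2) P2=[4,6,4,2,5,0](1)
Move 4: P2 pit4 -> P1=[1,5,6,5,5,0](2) P2=[4,6,4,2,0,1](2)
Move 5: P2 pit0 -> P1=[1,0,6,5,5,0](2) P2=[0,7,5,3,0,1](8)
Move 6: P2 pit5 -> P1=[1,0,6,5,5,0](2) P2=[0,7,5,3,0,0](9)
Move 7: P1 pit3 -> P1=[1,0,6,0,6,1](3) P2=[1,8,5,3,0,0](9)
Move 8: P2 pit2 -> P1=[2,0,6,0,6,1](3) P2=[1,8,0,4,1,1](10)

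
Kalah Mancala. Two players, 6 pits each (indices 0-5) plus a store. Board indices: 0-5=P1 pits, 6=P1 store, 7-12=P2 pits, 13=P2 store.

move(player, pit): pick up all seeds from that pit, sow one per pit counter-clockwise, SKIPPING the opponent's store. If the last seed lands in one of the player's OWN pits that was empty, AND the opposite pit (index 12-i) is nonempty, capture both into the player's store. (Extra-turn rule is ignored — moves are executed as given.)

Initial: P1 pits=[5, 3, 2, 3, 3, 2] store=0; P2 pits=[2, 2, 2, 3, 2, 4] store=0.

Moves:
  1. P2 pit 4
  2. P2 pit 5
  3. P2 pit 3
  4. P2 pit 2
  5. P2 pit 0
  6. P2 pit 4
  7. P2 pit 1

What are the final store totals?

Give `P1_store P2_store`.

Answer: 0 14

Derivation:
Move 1: P2 pit4 -> P1=[5,3,2,3,3,2](0) P2=[2,2,2,3,0,5](1)
Move 2: P2 pit5 -> P1=[6,4,3,4,3,2](0) P2=[2,2,2,3,0,0](2)
Move 3: P2 pit3 -> P1=[6,4,3,4,3,2](0) P2=[2,2,2,0,1,1](3)
Move 4: P2 pit2 -> P1=[6,4,3,4,3,2](0) P2=[2,2,0,1,2,1](3)
Move 5: P2 pit0 -> P1=[6,4,3,0,3,2](0) P2=[0,3,0,1,2,1](8)
Move 6: P2 pit4 -> P1=[6,4,3,0,3,2](0) P2=[0,3,0,1,0,2](9)
Move 7: P2 pit1 -> P1=[6,0,3,0,3,2](0) P2=[0,0,1,2,0,2](14)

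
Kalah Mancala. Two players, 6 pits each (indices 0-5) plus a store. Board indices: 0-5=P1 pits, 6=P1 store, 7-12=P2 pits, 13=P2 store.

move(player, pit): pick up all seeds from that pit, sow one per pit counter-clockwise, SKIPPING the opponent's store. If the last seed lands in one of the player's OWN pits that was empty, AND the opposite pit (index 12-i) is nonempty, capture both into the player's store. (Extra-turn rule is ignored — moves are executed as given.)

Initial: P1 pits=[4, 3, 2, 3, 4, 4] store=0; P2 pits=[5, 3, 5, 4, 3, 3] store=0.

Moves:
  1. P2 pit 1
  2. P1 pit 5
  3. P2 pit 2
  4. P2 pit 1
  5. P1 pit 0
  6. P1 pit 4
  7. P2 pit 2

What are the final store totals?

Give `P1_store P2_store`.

Answer: 9 5

Derivation:
Move 1: P2 pit1 -> P1=[4,3,2,3,4,4](0) P2=[5,0,6,5,4,3](0)
Move 2: P1 pit5 -> P1=[4,3,2,3,4,0](1) P2=[6,1,7,5,4,3](0)
Move 3: P2 pit2 -> P1=[5,4,3,3,4,0](1) P2=[6,1,0,6,5,4](1)
Move 4: P2 pit1 -> P1=[5,4,3,0,4,0](1) P2=[6,0,0,6,5,4](5)
Move 5: P1 pit0 -> P1=[0,5,4,1,5,0](8) P2=[0,0,0,6,5,4](5)
Move 6: P1 pit4 -> P1=[0,5,4,1,0,1](9) P2=[1,1,1,6,5,4](5)
Move 7: P2 pit2 -> P1=[0,5,4,1,0,1](9) P2=[1,1,0,7,5,4](5)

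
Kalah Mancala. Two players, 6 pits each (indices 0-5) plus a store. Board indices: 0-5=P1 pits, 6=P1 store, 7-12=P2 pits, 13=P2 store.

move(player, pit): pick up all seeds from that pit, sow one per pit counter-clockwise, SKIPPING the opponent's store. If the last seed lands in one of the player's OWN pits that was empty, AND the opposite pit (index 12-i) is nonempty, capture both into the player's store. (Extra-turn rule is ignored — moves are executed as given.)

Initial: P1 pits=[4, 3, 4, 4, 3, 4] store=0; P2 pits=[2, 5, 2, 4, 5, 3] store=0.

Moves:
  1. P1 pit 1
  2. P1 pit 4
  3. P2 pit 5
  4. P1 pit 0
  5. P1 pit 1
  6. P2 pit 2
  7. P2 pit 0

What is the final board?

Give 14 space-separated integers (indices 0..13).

Answer: 0 0 7 7 1 6 1 0 7 1 6 6 0 1

Derivation:
Move 1: P1 pit1 -> P1=[4,0,5,5,4,4](0) P2=[2,5,2,4,5,3](0)
Move 2: P1 pit4 -> P1=[4,0,5,5,0,5](1) P2=[3,6,2,4,5,3](0)
Move 3: P2 pit5 -> P1=[5,1,5,5,0,5](1) P2=[3,6,2,4,5,0](1)
Move 4: P1 pit0 -> P1=[0,2,6,6,1,6](1) P2=[3,6,2,4,5,0](1)
Move 5: P1 pit1 -> P1=[0,0,7,7,1,6](1) P2=[3,6,2,4,5,0](1)
Move 6: P2 pit2 -> P1=[0,0,7,7,1,6](1) P2=[3,6,0,5,6,0](1)
Move 7: P2 pit0 -> P1=[0,0,7,7,1,6](1) P2=[0,7,1,6,6,0](1)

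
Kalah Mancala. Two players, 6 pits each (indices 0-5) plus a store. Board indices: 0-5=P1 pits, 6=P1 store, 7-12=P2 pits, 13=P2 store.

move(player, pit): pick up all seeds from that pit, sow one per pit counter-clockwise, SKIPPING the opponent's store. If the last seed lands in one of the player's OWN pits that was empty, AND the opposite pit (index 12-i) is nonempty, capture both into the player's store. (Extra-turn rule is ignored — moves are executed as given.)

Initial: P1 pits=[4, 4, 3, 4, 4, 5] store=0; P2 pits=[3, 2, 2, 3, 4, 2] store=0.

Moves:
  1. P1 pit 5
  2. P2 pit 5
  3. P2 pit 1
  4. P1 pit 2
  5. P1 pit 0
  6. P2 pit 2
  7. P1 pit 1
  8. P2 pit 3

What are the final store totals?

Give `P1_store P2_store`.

Move 1: P1 pit5 -> P1=[4,4,3,4,4,0](1) P2=[4,3,3,4,4,2](0)
Move 2: P2 pit5 -> P1=[5,4,3,4,4,0](1) P2=[4,3,3,4,4,0](1)
Move 3: P2 pit1 -> P1=[5,4,3,4,4,0](1) P2=[4,0,4,5,5,0](1)
Move 4: P1 pit2 -> P1=[5,4,0,5,5,0](6) P2=[0,0,4,5,5,0](1)
Move 5: P1 pit0 -> P1=[0,5,1,6,6,1](6) P2=[0,0,4,5,5,0](1)
Move 6: P2 pit2 -> P1=[0,5,1,6,6,1](6) P2=[0,0,0,6,6,1](2)
Move 7: P1 pit1 -> P1=[0,0,2,7,7,2](7) P2=[0,0,0,6,6,1](2)
Move 8: P2 pit3 -> P1=[1,1,3,7,7,2](7) P2=[0,0,0,0,7,2](3)

Answer: 7 3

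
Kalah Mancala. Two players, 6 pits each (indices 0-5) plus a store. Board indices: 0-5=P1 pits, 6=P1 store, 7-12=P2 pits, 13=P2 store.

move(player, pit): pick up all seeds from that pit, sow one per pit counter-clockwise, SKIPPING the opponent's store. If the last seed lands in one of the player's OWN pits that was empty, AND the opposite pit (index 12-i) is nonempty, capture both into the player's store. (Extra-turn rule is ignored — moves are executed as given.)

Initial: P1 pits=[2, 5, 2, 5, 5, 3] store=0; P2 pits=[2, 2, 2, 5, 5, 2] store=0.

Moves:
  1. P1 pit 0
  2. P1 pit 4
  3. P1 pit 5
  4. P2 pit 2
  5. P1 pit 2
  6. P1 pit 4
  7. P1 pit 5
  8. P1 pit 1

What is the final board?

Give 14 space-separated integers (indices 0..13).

Move 1: P1 pit0 -> P1=[0,6,3,5,5,3](0) P2=[2,2,2,5,5,2](0)
Move 2: P1 pit4 -> P1=[0,6,3,5,0,4](1) P2=[3,3,3,5,5,2](0)
Move 3: P1 pit5 -> P1=[0,6,3,5,0,0](2) P2=[4,4,4,5,5,2](0)
Move 4: P2 pit2 -> P1=[0,6,3,5,0,0](2) P2=[4,4,0,6,6,3](1)
Move 5: P1 pit2 -> P1=[0,6,0,6,1,0](7) P2=[0,4,0,6,6,3](1)
Move 6: P1 pit4 -> P1=[0,6,0,6,0,1](7) P2=[0,4,0,6,6,3](1)
Move 7: P1 pit5 -> P1=[0,6,0,6,0,0](8) P2=[0,4,0,6,6,3](1)
Move 8: P1 pit1 -> P1=[0,0,1,7,1,1](9) P2=[1,4,0,6,6,3](1)

Answer: 0 0 1 7 1 1 9 1 4 0 6 6 3 1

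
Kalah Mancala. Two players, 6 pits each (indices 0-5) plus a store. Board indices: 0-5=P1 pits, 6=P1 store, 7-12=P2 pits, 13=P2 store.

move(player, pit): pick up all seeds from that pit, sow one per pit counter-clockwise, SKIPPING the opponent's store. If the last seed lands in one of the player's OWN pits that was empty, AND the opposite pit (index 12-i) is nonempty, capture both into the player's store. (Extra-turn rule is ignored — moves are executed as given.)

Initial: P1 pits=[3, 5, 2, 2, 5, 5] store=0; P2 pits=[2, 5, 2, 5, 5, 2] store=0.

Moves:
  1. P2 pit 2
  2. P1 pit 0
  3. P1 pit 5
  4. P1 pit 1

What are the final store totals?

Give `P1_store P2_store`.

Move 1: P2 pit2 -> P1=[3,5,2,2,5,5](0) P2=[2,5,0,6,6,2](0)
Move 2: P1 pit0 -> P1=[0,6,3,3,5,5](0) P2=[2,5,0,6,6,2](0)
Move 3: P1 pit5 -> P1=[0,6,3,3,5,0](1) P2=[3,6,1,7,6,2](0)
Move 4: P1 pit1 -> P1=[0,0,4,4,6,1](2) P2=[4,6,1,7,6,2](0)

Answer: 2 0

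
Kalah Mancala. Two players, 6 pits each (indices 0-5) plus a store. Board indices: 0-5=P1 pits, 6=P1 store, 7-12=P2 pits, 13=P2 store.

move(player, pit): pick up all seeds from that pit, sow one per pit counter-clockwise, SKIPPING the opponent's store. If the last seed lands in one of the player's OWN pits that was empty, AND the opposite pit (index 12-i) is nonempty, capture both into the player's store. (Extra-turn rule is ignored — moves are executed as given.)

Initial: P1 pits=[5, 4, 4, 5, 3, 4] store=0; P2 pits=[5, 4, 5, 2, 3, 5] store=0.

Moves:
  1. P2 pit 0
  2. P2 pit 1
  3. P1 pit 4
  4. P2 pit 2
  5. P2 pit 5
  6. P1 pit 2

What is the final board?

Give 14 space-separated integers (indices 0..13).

Answer: 7 6 0 7 2 7 2 3 1 0 5 6 0 3

Derivation:
Move 1: P2 pit0 -> P1=[5,4,4,5,3,4](0) P2=[0,5,6,3,4,6](0)
Move 2: P2 pit1 -> P1=[5,4,4,5,3,4](0) P2=[0,0,7,4,5,7](1)
Move 3: P1 pit4 -> P1=[5,4,4,5,0,5](1) P2=[1,0,7,4,5,7](1)
Move 4: P2 pit2 -> P1=[6,5,5,5,0,5](1) P2=[1,0,0,5,6,8](2)
Move 5: P2 pit5 -> P1=[7,6,6,6,1,6](1) P2=[2,0,0,5,6,0](3)
Move 6: P1 pit2 -> P1=[7,6,0,7,2,7](2) P2=[3,1,0,5,6,0](3)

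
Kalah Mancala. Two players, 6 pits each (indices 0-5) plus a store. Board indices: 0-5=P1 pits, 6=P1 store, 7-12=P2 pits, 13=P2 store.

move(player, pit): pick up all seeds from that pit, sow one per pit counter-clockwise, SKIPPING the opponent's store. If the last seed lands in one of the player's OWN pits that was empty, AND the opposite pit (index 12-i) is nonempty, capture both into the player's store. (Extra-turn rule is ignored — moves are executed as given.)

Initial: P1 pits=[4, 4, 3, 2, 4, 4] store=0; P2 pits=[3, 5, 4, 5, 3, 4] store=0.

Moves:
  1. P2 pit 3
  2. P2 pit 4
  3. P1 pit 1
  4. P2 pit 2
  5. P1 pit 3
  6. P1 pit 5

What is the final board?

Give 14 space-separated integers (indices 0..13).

Move 1: P2 pit3 -> P1=[5,5,3,2,4,4](0) P2=[3,5,4,0,4,5](1)
Move 2: P2 pit4 -> P1=[6,6,3,2,4,4](0) P2=[3,5,4,0,0,6](2)
Move 3: P1 pit1 -> P1=[6,0,4,3,5,5](1) P2=[4,5,4,0,0,6](2)
Move 4: P2 pit2 -> P1=[6,0,4,3,5,5](1) P2=[4,5,0,1,1,7](3)
Move 5: P1 pit3 -> P1=[6,0,4,0,6,6](2) P2=[4,5,0,1,1,7](3)
Move 6: P1 pit5 -> P1=[6,0,4,0,6,0](3) P2=[5,6,1,2,2,7](3)

Answer: 6 0 4 0 6 0 3 5 6 1 2 2 7 3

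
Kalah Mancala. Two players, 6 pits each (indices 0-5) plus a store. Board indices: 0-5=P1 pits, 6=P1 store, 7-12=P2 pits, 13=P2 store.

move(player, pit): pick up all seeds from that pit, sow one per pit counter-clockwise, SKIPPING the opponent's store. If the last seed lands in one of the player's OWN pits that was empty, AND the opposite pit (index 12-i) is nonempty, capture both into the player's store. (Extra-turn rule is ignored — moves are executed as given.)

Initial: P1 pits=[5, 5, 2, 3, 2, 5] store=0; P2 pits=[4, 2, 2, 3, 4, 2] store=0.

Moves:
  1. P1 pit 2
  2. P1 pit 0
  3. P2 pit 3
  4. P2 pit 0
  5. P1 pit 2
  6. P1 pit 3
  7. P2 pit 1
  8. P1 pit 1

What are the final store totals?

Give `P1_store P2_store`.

Answer: 2 1

Derivation:
Move 1: P1 pit2 -> P1=[5,5,0,4,3,5](0) P2=[4,2,2,3,4,2](0)
Move 2: P1 pit0 -> P1=[0,6,1,5,4,6](0) P2=[4,2,2,3,4,2](0)
Move 3: P2 pit3 -> P1=[0,6,1,5,4,6](0) P2=[4,2,2,0,5,3](1)
Move 4: P2 pit0 -> P1=[0,6,1,5,4,6](0) P2=[0,3,3,1,6,3](1)
Move 5: P1 pit2 -> P1=[0,6,0,6,4,6](0) P2=[0,3,3,1,6,3](1)
Move 6: P1 pit3 -> P1=[0,6,0,0,5,7](1) P2=[1,4,4,1,6,3](1)
Move 7: P2 pit1 -> P1=[0,6,0,0,5,7](1) P2=[1,0,5,2,7,4](1)
Move 8: P1 pit1 -> P1=[0,0,1,1,6,8](2) P2=[2,0,5,2,7,4](1)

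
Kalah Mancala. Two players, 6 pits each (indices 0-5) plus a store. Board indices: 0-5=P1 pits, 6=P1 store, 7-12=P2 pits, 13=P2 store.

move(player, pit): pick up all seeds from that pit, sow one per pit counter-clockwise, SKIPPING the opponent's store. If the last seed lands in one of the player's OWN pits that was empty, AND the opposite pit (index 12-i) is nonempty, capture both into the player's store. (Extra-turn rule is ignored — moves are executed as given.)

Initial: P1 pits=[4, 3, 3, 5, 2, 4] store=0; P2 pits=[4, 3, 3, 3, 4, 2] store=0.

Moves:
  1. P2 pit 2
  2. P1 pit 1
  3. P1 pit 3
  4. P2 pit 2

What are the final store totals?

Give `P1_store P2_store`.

Move 1: P2 pit2 -> P1=[4,3,3,5,2,4](0) P2=[4,3,0,4,5,3](0)
Move 2: P1 pit1 -> P1=[4,0,4,6,3,4](0) P2=[4,3,0,4,5,3](0)
Move 3: P1 pit3 -> P1=[4,0,4,0,4,5](1) P2=[5,4,1,4,5,3](0)
Move 4: P2 pit2 -> P1=[4,0,4,0,4,5](1) P2=[5,4,0,5,5,3](0)

Answer: 1 0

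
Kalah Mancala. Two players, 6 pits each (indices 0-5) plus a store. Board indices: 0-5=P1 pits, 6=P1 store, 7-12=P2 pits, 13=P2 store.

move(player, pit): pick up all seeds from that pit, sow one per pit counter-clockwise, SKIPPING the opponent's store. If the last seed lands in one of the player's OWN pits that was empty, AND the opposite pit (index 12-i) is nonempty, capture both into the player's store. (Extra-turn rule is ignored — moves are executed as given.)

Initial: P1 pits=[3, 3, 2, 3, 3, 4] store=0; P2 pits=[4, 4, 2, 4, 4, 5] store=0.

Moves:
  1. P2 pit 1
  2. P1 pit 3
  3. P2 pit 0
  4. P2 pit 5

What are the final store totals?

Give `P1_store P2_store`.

Answer: 1 1

Derivation:
Move 1: P2 pit1 -> P1=[3,3,2,3,3,4](0) P2=[4,0,3,5,5,6](0)
Move 2: P1 pit3 -> P1=[3,3,2,0,4,5](1) P2=[4,0,3,5,5,6](0)
Move 3: P2 pit0 -> P1=[3,3,2,0,4,5](1) P2=[0,1,4,6,6,6](0)
Move 4: P2 pit5 -> P1=[4,4,3,1,5,5](1) P2=[0,1,4,6,6,0](1)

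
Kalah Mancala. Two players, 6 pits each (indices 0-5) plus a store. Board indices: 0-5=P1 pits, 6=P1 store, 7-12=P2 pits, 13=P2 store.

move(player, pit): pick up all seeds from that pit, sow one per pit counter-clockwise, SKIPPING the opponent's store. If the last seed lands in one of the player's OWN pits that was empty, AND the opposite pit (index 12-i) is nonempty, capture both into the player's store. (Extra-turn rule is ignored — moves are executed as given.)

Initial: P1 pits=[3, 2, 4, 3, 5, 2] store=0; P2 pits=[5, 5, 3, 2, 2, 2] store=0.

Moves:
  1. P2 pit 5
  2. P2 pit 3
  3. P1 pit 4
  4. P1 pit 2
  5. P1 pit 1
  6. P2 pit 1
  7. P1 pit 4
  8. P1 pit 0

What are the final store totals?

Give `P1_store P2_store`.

Answer: 7 7

Derivation:
Move 1: P2 pit5 -> P1=[4,2,4,3,5,2](0) P2=[5,5,3,2,2,0](1)
Move 2: P2 pit3 -> P1=[0,2,4,3,5,2](0) P2=[5,5,3,0,3,0](6)
Move 3: P1 pit4 -> P1=[0,2,4,3,0,3](1) P2=[6,6,4,0,3,0](6)
Move 4: P1 pit2 -> P1=[0,2,0,4,1,4](2) P2=[6,6,4,0,3,0](6)
Move 5: P1 pit1 -> P1=[0,0,1,5,1,4](2) P2=[6,6,4,0,3,0](6)
Move 6: P2 pit1 -> P1=[1,0,1,5,1,4](2) P2=[6,0,5,1,4,1](7)
Move 7: P1 pit4 -> P1=[1,0,1,5,0,5](2) P2=[6,0,5,1,4,1](7)
Move 8: P1 pit0 -> P1=[0,0,1,5,0,5](7) P2=[6,0,5,1,0,1](7)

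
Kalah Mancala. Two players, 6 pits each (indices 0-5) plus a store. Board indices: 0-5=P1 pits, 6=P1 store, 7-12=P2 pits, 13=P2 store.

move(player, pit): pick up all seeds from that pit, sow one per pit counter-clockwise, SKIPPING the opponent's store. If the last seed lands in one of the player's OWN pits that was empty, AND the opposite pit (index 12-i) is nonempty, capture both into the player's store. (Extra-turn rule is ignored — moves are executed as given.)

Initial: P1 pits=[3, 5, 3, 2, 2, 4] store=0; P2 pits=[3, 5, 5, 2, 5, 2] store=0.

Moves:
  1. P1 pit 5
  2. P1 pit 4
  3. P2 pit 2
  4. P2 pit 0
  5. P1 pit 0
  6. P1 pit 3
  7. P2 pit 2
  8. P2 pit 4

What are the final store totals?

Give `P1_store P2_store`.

Move 1: P1 pit5 -> P1=[3,5,3,2,2,0](1) P2=[4,6,6,2,5,2](0)
Move 2: P1 pit4 -> P1=[3,5,3,2,0,1](2) P2=[4,6,6,2,5,2](0)
Move 3: P2 pit2 -> P1=[4,6,3,2,0,1](2) P2=[4,6,0,3,6,3](1)
Move 4: P2 pit0 -> P1=[4,6,3,2,0,1](2) P2=[0,7,1,4,7,3](1)
Move 5: P1 pit0 -> P1=[0,7,4,3,0,1](10) P2=[0,0,1,4,7,3](1)
Move 6: P1 pit3 -> P1=[0,7,4,0,1,2](11) P2=[0,0,1,4,7,3](1)
Move 7: P2 pit2 -> P1=[0,7,4,0,1,2](11) P2=[0,0,0,5,7,3](1)
Move 8: P2 pit4 -> P1=[1,8,5,1,2,2](11) P2=[0,0,0,5,0,4](2)

Answer: 11 2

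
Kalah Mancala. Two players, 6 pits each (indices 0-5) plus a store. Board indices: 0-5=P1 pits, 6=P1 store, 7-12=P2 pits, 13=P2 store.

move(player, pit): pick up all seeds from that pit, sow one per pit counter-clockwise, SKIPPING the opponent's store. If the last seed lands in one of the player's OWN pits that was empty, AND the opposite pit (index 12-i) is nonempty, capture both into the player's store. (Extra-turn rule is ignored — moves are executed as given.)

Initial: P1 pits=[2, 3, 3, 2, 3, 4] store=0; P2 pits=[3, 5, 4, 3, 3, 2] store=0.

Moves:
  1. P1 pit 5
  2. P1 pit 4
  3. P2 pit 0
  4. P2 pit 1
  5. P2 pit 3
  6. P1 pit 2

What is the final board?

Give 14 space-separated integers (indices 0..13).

Move 1: P1 pit5 -> P1=[2,3,3,2,3,0](1) P2=[4,6,5,3,3,2](0)
Move 2: P1 pit4 -> P1=[2,3,3,2,0,1](2) P2=[5,6,5,3,3,2](0)
Move 3: P2 pit0 -> P1=[2,3,3,2,0,1](2) P2=[0,7,6,4,4,3](0)
Move 4: P2 pit1 -> P1=[3,4,3,2,0,1](2) P2=[0,0,7,5,5,4](1)
Move 5: P2 pit3 -> P1=[4,5,3,2,0,1](2) P2=[0,0,7,0,6,5](2)
Move 6: P1 pit2 -> P1=[4,5,0,3,1,2](2) P2=[0,0,7,0,6,5](2)

Answer: 4 5 0 3 1 2 2 0 0 7 0 6 5 2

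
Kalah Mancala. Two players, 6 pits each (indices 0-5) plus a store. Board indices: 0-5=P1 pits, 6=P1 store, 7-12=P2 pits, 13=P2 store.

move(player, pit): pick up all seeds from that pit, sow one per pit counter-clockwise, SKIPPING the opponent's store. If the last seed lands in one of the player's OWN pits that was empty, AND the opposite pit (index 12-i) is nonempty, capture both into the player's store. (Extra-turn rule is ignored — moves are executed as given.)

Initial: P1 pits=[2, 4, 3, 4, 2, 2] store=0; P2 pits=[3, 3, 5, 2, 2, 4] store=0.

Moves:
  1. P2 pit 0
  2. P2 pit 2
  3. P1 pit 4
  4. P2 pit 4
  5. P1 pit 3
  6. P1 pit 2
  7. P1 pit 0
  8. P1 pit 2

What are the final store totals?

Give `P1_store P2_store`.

Move 1: P2 pit0 -> P1=[2,4,3,4,2,2](0) P2=[0,4,6,3,2,4](0)
Move 2: P2 pit2 -> P1=[3,5,3,4,2,2](0) P2=[0,4,0,4,3,5](1)
Move 3: P1 pit4 -> P1=[3,5,3,4,0,3](1) P2=[0,4,0,4,3,5](1)
Move 4: P2 pit4 -> P1=[4,5,3,4,0,3](1) P2=[0,4,0,4,0,6](2)
Move 5: P1 pit3 -> P1=[4,5,3,0,1,4](2) P2=[1,4,0,4,0,6](2)
Move 6: P1 pit2 -> P1=[4,5,0,1,2,5](2) P2=[1,4,0,4,0,6](2)
Move 7: P1 pit0 -> P1=[0,6,1,2,3,5](2) P2=[1,4,0,4,0,6](2)
Move 8: P1 pit2 -> P1=[0,6,0,3,3,5](2) P2=[1,4,0,4,0,6](2)

Answer: 2 2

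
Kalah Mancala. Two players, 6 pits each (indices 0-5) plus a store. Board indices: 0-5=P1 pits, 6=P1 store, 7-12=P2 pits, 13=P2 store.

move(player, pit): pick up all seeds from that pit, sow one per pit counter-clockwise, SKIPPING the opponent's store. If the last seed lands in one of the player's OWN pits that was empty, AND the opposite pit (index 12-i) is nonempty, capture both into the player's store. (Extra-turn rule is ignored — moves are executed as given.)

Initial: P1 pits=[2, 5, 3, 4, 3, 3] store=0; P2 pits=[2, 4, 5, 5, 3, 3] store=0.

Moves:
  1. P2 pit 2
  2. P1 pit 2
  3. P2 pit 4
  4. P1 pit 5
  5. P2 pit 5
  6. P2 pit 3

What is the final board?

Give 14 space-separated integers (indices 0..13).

Answer: 6 8 2 6 4 0 1 3 5 1 0 1 1 4

Derivation:
Move 1: P2 pit2 -> P1=[3,5,3,4,3,3](0) P2=[2,4,0,6,4,4](1)
Move 2: P1 pit2 -> P1=[3,5,0,5,4,4](0) P2=[2,4,0,6,4,4](1)
Move 3: P2 pit4 -> P1=[4,6,0,5,4,4](0) P2=[2,4,0,6,0,5](2)
Move 4: P1 pit5 -> P1=[4,6,0,5,4,0](1) P2=[3,5,1,6,0,5](2)
Move 5: P2 pit5 -> P1=[5,7,1,6,4,0](1) P2=[3,5,1,6,0,0](3)
Move 6: P2 pit3 -> P1=[6,8,2,6,4,0](1) P2=[3,5,1,0,1,1](4)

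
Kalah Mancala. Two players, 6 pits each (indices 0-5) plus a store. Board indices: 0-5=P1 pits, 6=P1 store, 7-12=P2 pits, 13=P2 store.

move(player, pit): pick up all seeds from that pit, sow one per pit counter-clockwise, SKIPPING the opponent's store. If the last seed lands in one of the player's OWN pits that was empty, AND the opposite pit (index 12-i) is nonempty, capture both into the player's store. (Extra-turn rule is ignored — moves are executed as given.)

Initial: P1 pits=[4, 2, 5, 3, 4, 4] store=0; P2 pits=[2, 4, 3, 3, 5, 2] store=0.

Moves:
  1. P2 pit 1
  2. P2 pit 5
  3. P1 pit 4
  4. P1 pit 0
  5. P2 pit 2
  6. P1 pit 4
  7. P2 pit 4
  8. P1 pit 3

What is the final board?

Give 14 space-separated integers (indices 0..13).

Answer: 1 5 7 0 2 8 2 4 2 0 5 0 2 3

Derivation:
Move 1: P2 pit1 -> P1=[4,2,5,3,4,4](0) P2=[2,0,4,4,6,3](0)
Move 2: P2 pit5 -> P1=[5,3,5,3,4,4](0) P2=[2,0,4,4,6,0](1)
Move 3: P1 pit4 -> P1=[5,3,5,3,0,5](1) P2=[3,1,4,4,6,0](1)
Move 4: P1 pit0 -> P1=[0,4,6,4,1,6](1) P2=[3,1,4,4,6,0](1)
Move 5: P2 pit2 -> P1=[0,4,6,4,1,6](1) P2=[3,1,0,5,7,1](2)
Move 6: P1 pit4 -> P1=[0,4,6,4,0,7](1) P2=[3,1,0,5,7,1](2)
Move 7: P2 pit4 -> P1=[1,5,7,5,1,7](1) P2=[3,1,0,5,0,2](3)
Move 8: P1 pit3 -> P1=[1,5,7,0,2,8](2) P2=[4,2,0,5,0,2](3)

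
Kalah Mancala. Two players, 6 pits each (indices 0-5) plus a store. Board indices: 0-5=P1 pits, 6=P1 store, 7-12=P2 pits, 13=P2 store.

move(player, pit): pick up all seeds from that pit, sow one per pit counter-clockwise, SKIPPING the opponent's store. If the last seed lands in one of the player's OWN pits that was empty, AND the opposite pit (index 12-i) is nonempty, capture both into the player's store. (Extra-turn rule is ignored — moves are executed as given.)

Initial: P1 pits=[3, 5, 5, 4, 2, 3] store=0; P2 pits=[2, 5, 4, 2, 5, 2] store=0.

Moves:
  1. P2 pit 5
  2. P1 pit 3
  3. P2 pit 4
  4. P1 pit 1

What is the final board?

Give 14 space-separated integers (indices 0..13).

Move 1: P2 pit5 -> P1=[4,5,5,4,2,3](0) P2=[2,5,4,2,5,0](1)
Move 2: P1 pit3 -> P1=[4,5,5,0,3,4](1) P2=[3,5,4,2,5,0](1)
Move 3: P2 pit4 -> P1=[5,6,6,0,3,4](1) P2=[3,5,4,2,0,1](2)
Move 4: P1 pit1 -> P1=[5,0,7,1,4,5](2) P2=[4,5,4,2,0,1](2)

Answer: 5 0 7 1 4 5 2 4 5 4 2 0 1 2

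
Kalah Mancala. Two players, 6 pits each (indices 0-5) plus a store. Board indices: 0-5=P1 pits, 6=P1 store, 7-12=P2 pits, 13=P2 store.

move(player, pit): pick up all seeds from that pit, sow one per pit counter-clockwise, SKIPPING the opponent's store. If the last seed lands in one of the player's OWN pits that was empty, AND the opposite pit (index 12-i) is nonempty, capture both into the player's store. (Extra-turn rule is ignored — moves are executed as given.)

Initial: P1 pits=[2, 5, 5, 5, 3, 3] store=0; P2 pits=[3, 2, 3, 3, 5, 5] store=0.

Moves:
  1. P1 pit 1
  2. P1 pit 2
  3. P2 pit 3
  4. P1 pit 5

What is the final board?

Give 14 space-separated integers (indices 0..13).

Answer: 2 0 0 7 5 0 3 5 4 4 1 6 6 1

Derivation:
Move 1: P1 pit1 -> P1=[2,0,6,6,4,4](1) P2=[3,2,3,3,5,5](0)
Move 2: P1 pit2 -> P1=[2,0,0,7,5,5](2) P2=[4,3,3,3,5,5](0)
Move 3: P2 pit3 -> P1=[2,0,0,7,5,5](2) P2=[4,3,3,0,6,6](1)
Move 4: P1 pit5 -> P1=[2,0,0,7,5,0](3) P2=[5,4,4,1,6,6](1)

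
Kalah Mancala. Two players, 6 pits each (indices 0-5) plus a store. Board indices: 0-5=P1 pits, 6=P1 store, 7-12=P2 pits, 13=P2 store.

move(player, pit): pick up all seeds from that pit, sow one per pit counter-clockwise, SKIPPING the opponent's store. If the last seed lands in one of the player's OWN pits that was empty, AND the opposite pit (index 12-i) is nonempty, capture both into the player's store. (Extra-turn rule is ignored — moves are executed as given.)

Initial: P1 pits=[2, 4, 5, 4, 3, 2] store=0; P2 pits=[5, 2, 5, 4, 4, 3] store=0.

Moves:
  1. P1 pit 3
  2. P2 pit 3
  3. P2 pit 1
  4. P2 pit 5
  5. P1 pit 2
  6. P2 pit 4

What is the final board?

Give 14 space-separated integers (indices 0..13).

Answer: 5 6 1 0 4 3 8 6 0 0 0 0 1 9

Derivation:
Move 1: P1 pit3 -> P1=[2,4,5,0,4,3](1) P2=[6,2,5,4,4,3](0)
Move 2: P2 pit3 -> P1=[3,4,5,0,4,3](1) P2=[6,2,5,0,5,4](1)
Move 3: P2 pit1 -> P1=[3,4,0,0,4,3](1) P2=[6,0,6,0,5,4](7)
Move 4: P2 pit5 -> P1=[4,5,1,0,4,3](1) P2=[6,0,6,0,5,0](8)
Move 5: P1 pit2 -> P1=[4,5,0,0,4,3](8) P2=[6,0,0,0,5,0](8)
Move 6: P2 pit4 -> P1=[5,6,1,0,4,3](8) P2=[6,0,0,0,0,1](9)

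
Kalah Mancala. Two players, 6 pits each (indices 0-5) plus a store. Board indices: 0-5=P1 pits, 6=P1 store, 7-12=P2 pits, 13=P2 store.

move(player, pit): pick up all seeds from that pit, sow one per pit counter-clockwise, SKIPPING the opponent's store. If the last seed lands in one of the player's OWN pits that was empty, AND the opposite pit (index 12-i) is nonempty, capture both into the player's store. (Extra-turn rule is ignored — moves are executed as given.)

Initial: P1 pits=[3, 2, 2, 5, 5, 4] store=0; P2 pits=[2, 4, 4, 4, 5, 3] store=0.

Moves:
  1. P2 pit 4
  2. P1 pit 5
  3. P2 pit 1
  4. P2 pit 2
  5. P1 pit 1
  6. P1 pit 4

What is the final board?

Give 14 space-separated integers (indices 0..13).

Answer: 5 0 4 6 0 1 6 1 1 1 7 2 6 3

Derivation:
Move 1: P2 pit4 -> P1=[4,3,3,5,5,4](0) P2=[2,4,4,4,0,4](1)
Move 2: P1 pit5 -> P1=[4,3,3,5,5,0](1) P2=[3,5,5,4,0,4](1)
Move 3: P2 pit1 -> P1=[4,3,3,5,5,0](1) P2=[3,0,6,5,1,5](2)
Move 4: P2 pit2 -> P1=[5,4,3,5,5,0](1) P2=[3,0,0,6,2,6](3)
Move 5: P1 pit1 -> P1=[5,0,4,6,6,0](5) P2=[0,0,0,6,2,6](3)
Move 6: P1 pit4 -> P1=[5,0,4,6,0,1](6) P2=[1,1,1,7,2,6](3)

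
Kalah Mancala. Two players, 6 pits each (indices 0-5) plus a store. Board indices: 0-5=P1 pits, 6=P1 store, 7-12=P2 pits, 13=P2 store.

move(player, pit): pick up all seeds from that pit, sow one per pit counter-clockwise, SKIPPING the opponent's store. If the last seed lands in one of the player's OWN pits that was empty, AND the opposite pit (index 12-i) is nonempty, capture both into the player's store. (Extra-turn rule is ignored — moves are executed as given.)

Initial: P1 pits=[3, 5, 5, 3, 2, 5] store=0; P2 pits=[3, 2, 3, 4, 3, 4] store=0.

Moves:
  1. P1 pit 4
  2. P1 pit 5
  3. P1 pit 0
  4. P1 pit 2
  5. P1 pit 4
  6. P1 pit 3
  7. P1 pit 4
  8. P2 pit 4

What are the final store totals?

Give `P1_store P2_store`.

Move 1: P1 pit4 -> P1=[3,5,5,3,0,6](1) P2=[3,2,3,4,3,4](0)
Move 2: P1 pit5 -> P1=[3,5,5,3,0,0](2) P2=[4,3,4,5,4,4](0)
Move 3: P1 pit0 -> P1=[0,6,6,4,0,0](2) P2=[4,3,4,5,4,4](0)
Move 4: P1 pit2 -> P1=[0,6,0,5,1,1](3) P2=[5,4,4,5,4,4](0)
Move 5: P1 pit4 -> P1=[0,6,0,5,0,2](3) P2=[5,4,4,5,4,4](0)
Move 6: P1 pit3 -> P1=[0,6,0,0,1,3](4) P2=[6,5,4,5,4,4](0)
Move 7: P1 pit4 -> P1=[0,6,0,0,0,4](4) P2=[6,5,4,5,4,4](0)
Move 8: P2 pit4 -> P1=[1,7,0,0,0,4](4) P2=[6,5,4,5,0,5](1)

Answer: 4 1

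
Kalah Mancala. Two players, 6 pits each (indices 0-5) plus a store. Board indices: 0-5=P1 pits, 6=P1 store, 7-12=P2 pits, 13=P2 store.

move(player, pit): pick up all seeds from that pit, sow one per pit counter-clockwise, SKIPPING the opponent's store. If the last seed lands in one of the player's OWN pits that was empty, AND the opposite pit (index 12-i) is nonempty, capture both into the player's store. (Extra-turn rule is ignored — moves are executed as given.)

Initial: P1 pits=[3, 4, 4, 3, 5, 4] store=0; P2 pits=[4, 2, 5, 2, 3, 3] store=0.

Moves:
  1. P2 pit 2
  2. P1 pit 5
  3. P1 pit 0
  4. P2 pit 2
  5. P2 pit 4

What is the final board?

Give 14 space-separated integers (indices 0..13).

Move 1: P2 pit2 -> P1=[4,4,4,3,5,4](0) P2=[4,2,0,3,4,4](1)
Move 2: P1 pit5 -> P1=[4,4,4,3,5,0](1) P2=[5,3,1,3,4,4](1)
Move 3: P1 pit0 -> P1=[0,5,5,4,6,0](1) P2=[5,3,1,3,4,4](1)
Move 4: P2 pit2 -> P1=[0,5,5,4,6,0](1) P2=[5,3,0,4,4,4](1)
Move 5: P2 pit4 -> P1=[1,6,5,4,6,0](1) P2=[5,3,0,4,0,5](2)

Answer: 1 6 5 4 6 0 1 5 3 0 4 0 5 2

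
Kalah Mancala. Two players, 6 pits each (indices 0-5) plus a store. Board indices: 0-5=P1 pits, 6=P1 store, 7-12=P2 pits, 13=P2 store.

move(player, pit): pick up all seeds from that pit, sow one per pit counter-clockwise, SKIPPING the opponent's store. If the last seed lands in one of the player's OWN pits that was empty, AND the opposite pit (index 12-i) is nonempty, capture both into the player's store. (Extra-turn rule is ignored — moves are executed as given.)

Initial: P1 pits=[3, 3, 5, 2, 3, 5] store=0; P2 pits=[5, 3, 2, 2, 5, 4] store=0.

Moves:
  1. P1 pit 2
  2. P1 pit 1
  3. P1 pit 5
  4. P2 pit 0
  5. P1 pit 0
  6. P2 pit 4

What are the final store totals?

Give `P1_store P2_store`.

Move 1: P1 pit2 -> P1=[3,3,0,3,4,6](1) P2=[6,3,2,2,5,4](0)
Move 2: P1 pit1 -> P1=[3,0,1,4,5,6](1) P2=[6,3,2,2,5,4](0)
Move 3: P1 pit5 -> P1=[3,0,1,4,5,0](2) P2=[7,4,3,3,6,4](0)
Move 4: P2 pit0 -> P1=[4,0,1,4,5,0](2) P2=[0,5,4,4,7,5](1)
Move 5: P1 pit0 -> P1=[0,1,2,5,6,0](2) P2=[0,5,4,4,7,5](1)
Move 6: P2 pit4 -> P1=[1,2,3,6,7,0](2) P2=[0,5,4,4,0,6](2)

Answer: 2 2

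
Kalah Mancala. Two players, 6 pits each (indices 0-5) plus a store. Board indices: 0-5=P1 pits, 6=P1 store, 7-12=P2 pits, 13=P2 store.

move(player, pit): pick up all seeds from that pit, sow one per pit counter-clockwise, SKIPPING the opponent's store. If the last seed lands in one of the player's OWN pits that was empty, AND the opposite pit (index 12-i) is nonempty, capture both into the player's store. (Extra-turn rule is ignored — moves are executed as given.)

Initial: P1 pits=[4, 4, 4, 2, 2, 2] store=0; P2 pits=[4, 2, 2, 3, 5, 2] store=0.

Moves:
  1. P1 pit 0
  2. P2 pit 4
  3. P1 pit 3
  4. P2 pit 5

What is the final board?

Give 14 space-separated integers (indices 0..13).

Answer: 2 7 6 0 4 3 1 4 2 2 3 0 0 2

Derivation:
Move 1: P1 pit0 -> P1=[0,5,5,3,3,2](0) P2=[4,2,2,3,5,2](0)
Move 2: P2 pit4 -> P1=[1,6,6,3,3,2](0) P2=[4,2,2,3,0,3](1)
Move 3: P1 pit3 -> P1=[1,6,6,0,4,3](1) P2=[4,2,2,3,0,3](1)
Move 4: P2 pit5 -> P1=[2,7,6,0,4,3](1) P2=[4,2,2,3,0,0](2)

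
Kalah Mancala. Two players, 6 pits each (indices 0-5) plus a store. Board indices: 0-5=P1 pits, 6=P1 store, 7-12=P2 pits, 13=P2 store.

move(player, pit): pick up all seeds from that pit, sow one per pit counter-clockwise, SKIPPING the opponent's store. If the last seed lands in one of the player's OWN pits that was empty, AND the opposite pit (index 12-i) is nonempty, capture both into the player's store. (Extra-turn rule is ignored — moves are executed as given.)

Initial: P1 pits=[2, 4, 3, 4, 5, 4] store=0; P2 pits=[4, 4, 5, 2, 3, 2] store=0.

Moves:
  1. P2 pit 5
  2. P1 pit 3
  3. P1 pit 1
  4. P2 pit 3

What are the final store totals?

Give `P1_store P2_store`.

Answer: 1 5

Derivation:
Move 1: P2 pit5 -> P1=[3,4,3,4,5,4](0) P2=[4,4,5,2,3,0](1)
Move 2: P1 pit3 -> P1=[3,4,3,0,6,5](1) P2=[5,4,5,2,3,0](1)
Move 3: P1 pit1 -> P1=[3,0,4,1,7,6](1) P2=[5,4,5,2,3,0](1)
Move 4: P2 pit3 -> P1=[0,0,4,1,7,6](1) P2=[5,4,5,0,4,0](5)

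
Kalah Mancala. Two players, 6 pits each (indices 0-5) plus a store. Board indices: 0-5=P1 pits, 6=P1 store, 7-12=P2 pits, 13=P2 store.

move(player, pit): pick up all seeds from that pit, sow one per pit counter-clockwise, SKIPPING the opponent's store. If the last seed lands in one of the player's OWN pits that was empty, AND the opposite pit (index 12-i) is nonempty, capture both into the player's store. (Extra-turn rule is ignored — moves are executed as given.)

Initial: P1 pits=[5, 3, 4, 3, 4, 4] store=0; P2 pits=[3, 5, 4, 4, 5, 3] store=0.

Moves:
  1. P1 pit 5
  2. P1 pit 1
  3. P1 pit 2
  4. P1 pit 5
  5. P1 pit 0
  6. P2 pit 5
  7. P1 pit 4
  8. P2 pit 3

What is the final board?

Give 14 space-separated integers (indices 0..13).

Answer: 2 3 1 6 0 1 10 1 7 6 0 7 1 2

Derivation:
Move 1: P1 pit5 -> P1=[5,3,4,3,4,0](1) P2=[4,6,5,4,5,3](0)
Move 2: P1 pit1 -> P1=[5,0,5,4,5,0](1) P2=[4,6,5,4,5,3](0)
Move 3: P1 pit2 -> P1=[5,0,0,5,6,1](2) P2=[5,6,5,4,5,3](0)
Move 4: P1 pit5 -> P1=[5,0,0,5,6,0](3) P2=[5,6,5,4,5,3](0)
Move 5: P1 pit0 -> P1=[0,1,1,6,7,0](9) P2=[0,6,5,4,5,3](0)
Move 6: P2 pit5 -> P1=[1,2,1,6,7,0](9) P2=[0,6,5,4,5,0](1)
Move 7: P1 pit4 -> P1=[1,2,1,6,0,1](10) P2=[1,7,6,5,6,0](1)
Move 8: P2 pit3 -> P1=[2,3,1,6,0,1](10) P2=[1,7,6,0,7,1](2)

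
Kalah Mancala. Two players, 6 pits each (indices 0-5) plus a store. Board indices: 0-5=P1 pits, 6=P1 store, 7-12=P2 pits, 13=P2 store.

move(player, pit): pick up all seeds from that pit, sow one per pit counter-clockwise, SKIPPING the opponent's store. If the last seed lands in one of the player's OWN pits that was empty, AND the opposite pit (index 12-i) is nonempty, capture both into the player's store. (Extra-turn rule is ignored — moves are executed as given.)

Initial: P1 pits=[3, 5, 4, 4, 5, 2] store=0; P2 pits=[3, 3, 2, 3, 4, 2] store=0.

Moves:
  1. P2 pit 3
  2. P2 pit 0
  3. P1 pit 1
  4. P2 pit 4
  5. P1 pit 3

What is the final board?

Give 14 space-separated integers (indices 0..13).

Answer: 4 1 2 0 7 4 2 1 5 3 0 0 4 7

Derivation:
Move 1: P2 pit3 -> P1=[3,5,4,4,5,2](0) P2=[3,3,2,0,5,3](1)
Move 2: P2 pit0 -> P1=[3,5,0,4,5,2](0) P2=[0,4,3,0,5,3](6)
Move 3: P1 pit1 -> P1=[3,0,1,5,6,3](1) P2=[0,4,3,0,5,3](6)
Move 4: P2 pit4 -> P1=[4,1,2,5,6,3](1) P2=[0,4,3,0,0,4](7)
Move 5: P1 pit3 -> P1=[4,1,2,0,7,4](2) P2=[1,5,3,0,0,4](7)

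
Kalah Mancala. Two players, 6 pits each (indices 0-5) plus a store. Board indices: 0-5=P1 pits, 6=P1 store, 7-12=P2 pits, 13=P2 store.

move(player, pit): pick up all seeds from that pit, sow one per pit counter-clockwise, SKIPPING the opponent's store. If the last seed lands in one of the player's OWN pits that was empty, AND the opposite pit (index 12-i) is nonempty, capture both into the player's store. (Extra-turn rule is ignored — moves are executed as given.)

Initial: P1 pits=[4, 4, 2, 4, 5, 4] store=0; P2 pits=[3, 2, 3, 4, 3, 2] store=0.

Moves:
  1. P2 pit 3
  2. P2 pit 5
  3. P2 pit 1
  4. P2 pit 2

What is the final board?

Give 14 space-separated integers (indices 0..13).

Move 1: P2 pit3 -> P1=[5,4,2,4,5,4](0) P2=[3,2,3,0,4,3](1)
Move 2: P2 pit5 -> P1=[6,5,2,4,5,4](0) P2=[3,2,3,0,4,0](2)
Move 3: P2 pit1 -> P1=[6,5,0,4,5,4](0) P2=[3,0,4,0,4,0](5)
Move 4: P2 pit2 -> P1=[6,5,0,4,5,4](0) P2=[3,0,0,1,5,1](6)

Answer: 6 5 0 4 5 4 0 3 0 0 1 5 1 6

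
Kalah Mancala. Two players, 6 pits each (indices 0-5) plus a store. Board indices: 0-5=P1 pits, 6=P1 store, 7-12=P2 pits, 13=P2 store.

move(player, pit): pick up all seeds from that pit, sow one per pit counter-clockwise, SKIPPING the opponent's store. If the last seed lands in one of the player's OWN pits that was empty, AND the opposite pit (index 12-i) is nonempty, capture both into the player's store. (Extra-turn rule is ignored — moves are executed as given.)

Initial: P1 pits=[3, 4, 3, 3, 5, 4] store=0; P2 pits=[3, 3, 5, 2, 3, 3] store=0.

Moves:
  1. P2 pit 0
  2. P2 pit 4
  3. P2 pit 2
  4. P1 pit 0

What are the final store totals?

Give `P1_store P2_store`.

Answer: 0 2

Derivation:
Move 1: P2 pit0 -> P1=[3,4,3,3,5,4](0) P2=[0,4,6,3,3,3](0)
Move 2: P2 pit4 -> P1=[4,4,3,3,5,4](0) P2=[0,4,6,3,0,4](1)
Move 3: P2 pit2 -> P1=[5,5,3,3,5,4](0) P2=[0,4,0,4,1,5](2)
Move 4: P1 pit0 -> P1=[0,6,4,4,6,5](0) P2=[0,4,0,4,1,5](2)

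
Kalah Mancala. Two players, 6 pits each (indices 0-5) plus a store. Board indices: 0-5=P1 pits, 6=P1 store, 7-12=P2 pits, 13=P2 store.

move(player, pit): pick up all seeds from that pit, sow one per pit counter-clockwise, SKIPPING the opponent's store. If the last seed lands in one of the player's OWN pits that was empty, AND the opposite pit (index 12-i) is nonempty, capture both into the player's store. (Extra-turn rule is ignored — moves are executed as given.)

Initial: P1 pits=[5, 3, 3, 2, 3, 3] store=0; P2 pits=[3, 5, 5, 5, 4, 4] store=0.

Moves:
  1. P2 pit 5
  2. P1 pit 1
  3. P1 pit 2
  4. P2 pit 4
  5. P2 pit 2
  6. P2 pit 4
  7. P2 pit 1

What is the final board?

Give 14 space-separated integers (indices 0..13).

Move 1: P2 pit5 -> P1=[6,4,4,2,3,3](0) P2=[3,5,5,5,4,0](1)
Move 2: P1 pit1 -> P1=[6,0,5,3,4,4](0) P2=[3,5,5,5,4,0](1)
Move 3: P1 pit2 -> P1=[6,0,0,4,5,5](1) P2=[4,5,5,5,4,0](1)
Move 4: P2 pit4 -> P1=[7,1,0,4,5,5](1) P2=[4,5,5,5,0,1](2)
Move 5: P2 pit2 -> P1=[8,1,0,4,5,5](1) P2=[4,5,0,6,1,2](3)
Move 6: P2 pit4 -> P1=[8,1,0,4,5,5](1) P2=[4,5,0,6,0,3](3)
Move 7: P2 pit1 -> P1=[8,1,0,4,5,5](1) P2=[4,0,1,7,1,4](4)

Answer: 8 1 0 4 5 5 1 4 0 1 7 1 4 4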